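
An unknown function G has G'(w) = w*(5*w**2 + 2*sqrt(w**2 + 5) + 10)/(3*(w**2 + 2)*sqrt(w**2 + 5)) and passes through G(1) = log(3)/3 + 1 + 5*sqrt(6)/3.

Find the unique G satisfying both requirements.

G(w) = (5*sqrt(w**2 + 5) + log(w**2 + 2) + 3)/3

Differentiate the proposed G(w) back; it has to land on the given G'(w).
A general antiderivative is 5*sqrt(w**2 + 5)/3 + log(w**2 + 2)/3 + C.
The condition gives C = log(3)/3 + 1 + 5*sqrt(6)/3 - (log(3)/3 + 5*sqrt(6)/3) = 1.
So G(w) = (5*sqrt(w**2 + 5) + log(w**2 + 2) + 3)/3.
Check: d/dw[(5*sqrt(w**2 + 5) + log(w**2 + 2) + 3)/3] = (5*w**3 + 2*w*sqrt(w**2 + 5) + 10*w)/(3*w**2*sqrt(w**2 + 5) + 6*sqrt(w**2 + 5)), which equals G'(w).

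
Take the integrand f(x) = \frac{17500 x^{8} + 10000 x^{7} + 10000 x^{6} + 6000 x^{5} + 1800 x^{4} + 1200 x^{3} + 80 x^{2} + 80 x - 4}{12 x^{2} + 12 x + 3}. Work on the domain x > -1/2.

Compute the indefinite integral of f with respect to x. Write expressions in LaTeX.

F(x) = \frac{1250 x^{8}}{6 x + 3} + \frac{1000 x^{6}}{6 x + 3} + \frac{300 x^{4}}{6 x + 3} + \frac{40 x^{2}}{6 x + 3} + \frac{2}{6 x + 3} + C

f has the shape u'v + uv' for u = \frac{2}{3 \left(2 x + 1\right)} and v = \left(- 5 x^{2} - 1\right)^{4} — it is the derivative of the product u*v.
Check: d/dx[\frac{1250 x^{8}}{6 x + 3} + \frac{1000 x^{6}}{6 x + 3} + \frac{300 x^{4}}{6 x + 3} + \frac{40 x^{2}}{6 x + 3} + \frac{2}{6 x + 3}] = \frac{17500 x^{8} + 10000 x^{7} + 10000 x^{6} + 6000 x^{5} + 1800 x^{4} + 1200 x^{3} + 80 x^{2} + 80 x - 4}{12 x^{2} + 12 x + 3} = f(x).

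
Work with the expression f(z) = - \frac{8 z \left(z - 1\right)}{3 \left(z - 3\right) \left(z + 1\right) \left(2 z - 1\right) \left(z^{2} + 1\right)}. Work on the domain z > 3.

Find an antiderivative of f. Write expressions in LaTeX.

The denominator factors as 3 \left(z - 3\right) \left(z + 1\right) \left(2 z - 1\right) \left(z^{2} + 1\right); partial fractions split f into directly integrable pieces: \frac{4 \left(7 z + 1\right)}{75 \left(z^{2} + 1\right)} - \frac{32}{225 \left(2 z - 1\right)} - \frac{2}{9 \left(z + 1\right)} - \frac{2}{25 \left(z - 3\right)}.
Check: d/dz[\frac{2 \left(- 9 \log{\left(z - 3 \right)} - 8 \log{\left(z - \frac{1}{2} \right)} - 25 \log{\left(z + 1 \right)} + 21 \log{\left(z^{2} + 1 \right)} + 6 \operatorname{atan}{\left(z \right)}\right)}{225}] = \frac{- 8 z^{2} + 8 z}{6 z^{5} - 15 z^{4} - 6 z^{3} - 6 z^{2} - 12 z + 9}, which equals f(z).

An antiderivative is F(z) = \frac{2 \left(- 9 \log{\left(z - 3 \right)} - 8 \log{\left(z - \frac{1}{2} \right)} - 25 \log{\left(z + 1 \right)} + 21 \log{\left(z^{2} + 1 \right)} + 6 \operatorname{atan}{\left(z \right)}\right)}{225}.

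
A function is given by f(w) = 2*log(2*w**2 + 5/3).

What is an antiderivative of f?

For F(w) to be correct the identity F'(w) - f(w) = 0 must hold.
Check: d/dw[2*w*log(2*w**2 + 5/3) - 4*w + 2*sqrt(30)*atan(sqrt(30)*w/5)/3] = 2*log(2*w**2 + 5/3) = f(w).

An antiderivative is F(w) = 2*w*log(2*w**2 + 5/3) - 4*w + 2*sqrt(30)*atan(sqrt(30)*w/5)/3.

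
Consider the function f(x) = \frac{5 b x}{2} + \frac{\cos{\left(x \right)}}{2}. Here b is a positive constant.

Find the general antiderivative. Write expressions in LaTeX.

F(x) = \frac{5 b x^{2}}{4} + \frac{\sin{\left(x \right)}}{2} + C

Integrate term by term and add the pieces.
Check: d/dx[\frac{5 b x^{2}}{4} + \frac{\sin{\left(x \right)}}{2}] = \frac{5 b x}{2} + \frac{\cos{\left(x \right)}}{2} = f(x).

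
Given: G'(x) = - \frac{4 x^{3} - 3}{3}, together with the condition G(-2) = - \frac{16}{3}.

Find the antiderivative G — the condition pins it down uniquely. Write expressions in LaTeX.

G(x) = - \frac{x^{4}}{3} + x + 2

A first test for any G(x): its x-derivative must equal the given G'(x).
A general antiderivative is - \frac{x^{4}}{3} + x + C.
The condition gives C = - \frac{16}{3} - (- \frac{22}{3}) = 2.
So G(x) = - \frac{x^{4}}{3} + x + 2.
Check: d/dx[- \frac{x^{4}}{3} + x + 2] = 1 - \frac{4 x^{3}}{3}, which equals G'(x).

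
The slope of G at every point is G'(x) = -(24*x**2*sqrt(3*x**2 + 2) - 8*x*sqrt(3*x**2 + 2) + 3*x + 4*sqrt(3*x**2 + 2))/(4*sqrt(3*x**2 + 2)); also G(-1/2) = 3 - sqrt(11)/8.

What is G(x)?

G(x) = -2*x**3 + x**2 - x - sqrt(3*x**2 + 2)/4 + 2

Any candidate G(x) must reproduce the stated G'(x) exactly.
A general antiderivative is -2*x**3 + x**2 - x - sqrt(3*x**2 + 2)/4 + C.
The condition gives C = 3 - sqrt(11)/8 - (1 - sqrt(11)/8) = 2.
So G(x) = -2*x**3 + x**2 - x - sqrt(3*x**2 + 2)/4 + 2.
Check: d/dx[-2*x**3 + x**2 - x - sqrt(3*x**2 + 2)/4 + 2] = (-24*x**2*sqrt(3*x**2 + 2) + 8*x*sqrt(3*x**2 + 2) - 3*x - 4*sqrt(3*x**2 + 2))/(4*sqrt(3*x**2 + 2)), which equals G'(x).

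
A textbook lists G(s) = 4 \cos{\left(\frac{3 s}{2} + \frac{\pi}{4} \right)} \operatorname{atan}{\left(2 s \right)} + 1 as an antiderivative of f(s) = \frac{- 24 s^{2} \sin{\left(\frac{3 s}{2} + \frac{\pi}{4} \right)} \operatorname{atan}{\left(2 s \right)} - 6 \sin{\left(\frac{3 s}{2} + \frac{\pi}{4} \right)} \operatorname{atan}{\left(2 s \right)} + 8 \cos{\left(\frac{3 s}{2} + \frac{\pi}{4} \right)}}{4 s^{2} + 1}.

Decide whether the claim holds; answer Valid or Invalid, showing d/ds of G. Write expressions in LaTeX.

d/ds[G] = \frac{- 24 s^{2} \sin{\left(\frac{3 s}{2} + \frac{\pi}{4} \right)} \operatorname{atan}{\left(2 s \right)} - 6 \sin{\left(\frac{3 s}{2} + \frac{\pi}{4} \right)} \operatorname{atan}{\left(2 s \right)} + 8 \cos{\left(\frac{3 s}{2} + \frac{\pi}{4} \right)}}{4 s^{2} + 1}
This equals f(s) exactly, so the claim holds.

Valid - the claim checks out under differentiation.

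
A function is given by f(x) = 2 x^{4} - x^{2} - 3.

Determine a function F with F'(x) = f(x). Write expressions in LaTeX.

Integrate term by term and add the pieces.
Check: d/dx[\frac{x \left(6 x^{4} - 5 x^{2} - 45\right)}{15}] = 2 x^{4} - x^{2} - 3 = f(x).

An antiderivative is F(x) = \frac{x \left(6 x^{4} - 5 x^{2} - 45\right)}{15}.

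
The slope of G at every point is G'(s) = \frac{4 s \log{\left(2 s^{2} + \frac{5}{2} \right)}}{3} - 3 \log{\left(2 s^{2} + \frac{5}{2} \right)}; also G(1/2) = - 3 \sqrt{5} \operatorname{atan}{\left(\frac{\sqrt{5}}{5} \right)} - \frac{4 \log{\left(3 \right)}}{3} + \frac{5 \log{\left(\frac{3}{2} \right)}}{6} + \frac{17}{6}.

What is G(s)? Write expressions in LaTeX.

The integrand splits into summands that can be handled one at a time.
A general antiderivative is - \frac{2 s^{2}}{3} + 6 s + \left(\frac{2 s^{2}}{3} - 3 s\right) \log{\left(2 s^{2} + \frac{5}{2} \right)} + \frac{5 \log{\left(s^{2} + \frac{5}{4} \right)}}{6} - 3 \sqrt{5} \operatorname{atan}{\left(\frac{2 \sqrt{5} s}{5} \right)} + C.
The condition gives C = - 3 \sqrt{5} \operatorname{atan}{\left(\frac{\sqrt{5}}{5} \right)} - \frac{4 \log{\left(3 \right)}}{3} + \frac{5 \log{\left(\frac{3}{2} \right)}}{6} + \frac{17}{6} - (- 3 \sqrt{5} \operatorname{atan}{\left(\frac{\sqrt{5}}{5} \right)} - \frac{4 \log{\left(3 \right)}}{3} + \frac{5 \log{\left(\frac{3}{2} \right)}}{6} + \frac{17}{6}) = 0.
So G(s) = \frac{4 s^{2} \log{\left(2 s^{2} + \frac{5}{2} \right)} - 4 s^{2} - 18 s \log{\left(2 s^{2} + \frac{5}{2} \right)} + 36 s + 5 \log{\left(s^{2} + \frac{5}{4} \right)} - 18 \sqrt{5} \operatorname{atan}{\left(\frac{2 \sqrt{5} s}{5} \right)}}{6}.
Check: d/ds[\frac{4 s^{2} \log{\left(2 s^{2} + \frac{5}{2} \right)} - 4 s^{2} - 18 s \log{\left(2 s^{2} + \frac{5}{2} \right)} + 36 s + 5 \log{\left(s^{2} + \frac{5}{4} \right)} - 18 \sqrt{5} \operatorname{atan}{\left(\frac{2 \sqrt{5} s}{5} \right)}}{6}] = \frac{4 s \log{\left(2 s^{2} + \frac{5}{2} \right)}}{3} - 3 \log{\left(2 s^{2} + \frac{5}{2} \right)} = G'(s).

G(s) = \frac{4 s^{2} \log{\left(2 s^{2} + \frac{5}{2} \right)} - 4 s^{2} - 18 s \log{\left(2 s^{2} + \frac{5}{2} \right)} + 36 s + 5 \log{\left(s^{2} + \frac{5}{4} \right)} - 18 \sqrt{5} \operatorname{atan}{\left(\frac{2 \sqrt{5} s}{5} \right)}}{6}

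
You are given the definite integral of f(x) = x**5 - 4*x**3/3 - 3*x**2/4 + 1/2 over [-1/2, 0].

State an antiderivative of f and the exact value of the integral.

Integrate term by term and add the pieces.
F(x) = x*(2*x**5 - 4*x**3 - 3*x**2 + 6)/12 is an antiderivative of f.
Check: d/dx[x*(2*x**5 - 4*x**3 - 3*x**2 + 6)/12] = x**5 - 4*x**3/3 - 3*x**2/4 + 1/2 = f(x).
F(0) = 0; F(-1/2) = -91/384.
Integral = F(0) - F(-1/2) = 91/384.

Antiderivative: F(x) = x*(2*x**5 - 4*x**3 - 3*x**2 + 6)/12; value = 91/384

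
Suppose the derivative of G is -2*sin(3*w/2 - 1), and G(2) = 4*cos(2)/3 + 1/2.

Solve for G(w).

G(w) = (8*cos(3*w/2 - 1) + 3)/6

Since d/dw undoes antidifferentiation here, G(w) must give back the stated G'(w).
A general antiderivative is 4*cos(3*w/2 - 1)/3 + C.
The condition gives C = 4*cos(2)/3 + 1/2 - (4*cos(2)/3) = 1/2.
So G(w) = (8*cos(3*w/2 - 1) + 3)/6.
Check: d/dw[(8*cos(3*w/2 - 1) + 3)/6] = -2*sin(3*w/2 - 1) = G'(w).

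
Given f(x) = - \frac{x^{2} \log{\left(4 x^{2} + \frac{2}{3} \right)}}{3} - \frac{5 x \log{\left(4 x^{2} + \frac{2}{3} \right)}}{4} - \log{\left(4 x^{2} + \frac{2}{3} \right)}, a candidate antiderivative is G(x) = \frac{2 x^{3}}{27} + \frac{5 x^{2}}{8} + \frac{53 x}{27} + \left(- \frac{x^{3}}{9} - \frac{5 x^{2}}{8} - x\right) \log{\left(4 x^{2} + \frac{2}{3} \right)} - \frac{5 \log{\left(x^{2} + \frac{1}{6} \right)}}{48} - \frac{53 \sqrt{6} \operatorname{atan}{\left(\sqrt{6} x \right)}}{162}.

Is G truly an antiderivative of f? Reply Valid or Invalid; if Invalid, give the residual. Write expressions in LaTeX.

d/dx[G] = - \frac{x^{2} \log{\left(2 x^{2} + \frac{1}{3} \right)}}{3} - \frac{x^{2} \log{\left(2 \right)}}{3} - \frac{5 x \log{\left(2 x^{2} + \frac{1}{3} \right)}}{4} - \frac{5 x \log{\left(2 \right)}}{4} - \log{\left(2 x^{2} + \frac{1}{3} \right)} - \log{\left(2 \right)}
This equals f(x) exactly, so the claim holds.

Valid - the claim checks out under differentiation.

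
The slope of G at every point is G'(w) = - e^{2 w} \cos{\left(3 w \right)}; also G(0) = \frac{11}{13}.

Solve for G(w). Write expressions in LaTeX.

G(w) = - \frac{3 e^{2 w} \sin{\left(3 w \right)}}{13} - \frac{2 e^{2 w} \cos{\left(3 w \right)}}{13} + 1

Differentiate the proposed G(w) back; it has to land on the given G'(w).
A general antiderivative is - \frac{3 e^{2 w} \sin{\left(3 w \right)}}{13} - \frac{2 e^{2 w} \cos{\left(3 w \right)}}{13} + C.
The condition gives C = \frac{11}{13} - (- \frac{2}{13}) = 1.
So G(w) = - \frac{3 e^{2 w} \sin{\left(3 w \right)}}{13} - \frac{2 e^{2 w} \cos{\left(3 w \right)}}{13} + 1.
Check: d/dw[- \frac{3 e^{2 w} \sin{\left(3 w \right)}}{13} - \frac{2 e^{2 w} \cos{\left(3 w \right)}}{13} + 1] = - e^{2 w} \cos{\left(3 w \right)} = G'(w).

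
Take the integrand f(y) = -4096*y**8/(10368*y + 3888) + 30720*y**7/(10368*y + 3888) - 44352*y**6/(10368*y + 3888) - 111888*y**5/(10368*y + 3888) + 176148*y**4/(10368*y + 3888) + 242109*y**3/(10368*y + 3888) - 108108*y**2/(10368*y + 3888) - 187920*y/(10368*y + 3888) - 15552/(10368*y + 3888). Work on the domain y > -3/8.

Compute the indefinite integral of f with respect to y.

The integrand splits into summands that can be handled one at a time.
Check: d/dy[-(-2*y**2/3 + 3*y/2 + 2)**4/4 + 3*log(4*y + 3/2)] = (-4096*y**8 + 30720*y**7 - 44352*y**6 - 111888*y**5 + 176148*y**4 + 242109*y**3 - 108108*y**2 - 187920*y - 15552)/(10368*y + 3888), which equals f(y).

F(y) = -(-2*y**2/3 + 3*y/2 + 2)**4/4 + 3*log(4*y + 3/2) + C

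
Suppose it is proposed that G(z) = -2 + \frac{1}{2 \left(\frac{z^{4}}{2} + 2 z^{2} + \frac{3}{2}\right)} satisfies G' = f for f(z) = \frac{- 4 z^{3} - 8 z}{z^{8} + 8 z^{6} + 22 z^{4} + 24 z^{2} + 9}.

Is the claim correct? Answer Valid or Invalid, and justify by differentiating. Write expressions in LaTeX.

Valid. The derivative of G reproduces f.

d/dz[G] = \frac{- 4 z^{3} - 8 z}{z^{8} + 8 z^{6} + 22 z^{4} + 24 z^{2} + 9}
This equals f(z) exactly, so the claim holds.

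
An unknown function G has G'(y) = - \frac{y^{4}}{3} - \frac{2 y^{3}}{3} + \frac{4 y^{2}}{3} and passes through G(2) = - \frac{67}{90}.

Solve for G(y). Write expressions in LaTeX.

G(y) = - \frac{y^{5}}{15} - \frac{y^{4}}{6} + \frac{4 y^{3}}{9} + \frac{1}{2}

The integrand splits into summands that can be handled one at a time.
A general antiderivative is - \frac{y^{5}}{15} - \frac{y^{4}}{6} + \frac{4 y^{3}}{9} + C.
The condition gives C = - \frac{67}{90} - (- \frac{56}{45}) = \frac{1}{2}.
So G(y) = - \frac{y^{5}}{15} - \frac{y^{4}}{6} + \frac{4 y^{3}}{9} + \frac{1}{2}.
Check: d/dy[- \frac{y^{5}}{15} - \frac{y^{4}}{6} + \frac{4 y^{3}}{9} + \frac{1}{2}] = - \frac{y^{4}}{3} - \frac{2 y^{3}}{3} + \frac{4 y^{2}}{3} = G'(y).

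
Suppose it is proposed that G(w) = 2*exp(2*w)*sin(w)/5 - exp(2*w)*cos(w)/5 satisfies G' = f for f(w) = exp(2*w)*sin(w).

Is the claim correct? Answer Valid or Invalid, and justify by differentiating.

d/dw[G] = exp(2*w)*sin(w)
This equals f(w) exactly, so the claim holds.

Valid: G'(w) = f(w).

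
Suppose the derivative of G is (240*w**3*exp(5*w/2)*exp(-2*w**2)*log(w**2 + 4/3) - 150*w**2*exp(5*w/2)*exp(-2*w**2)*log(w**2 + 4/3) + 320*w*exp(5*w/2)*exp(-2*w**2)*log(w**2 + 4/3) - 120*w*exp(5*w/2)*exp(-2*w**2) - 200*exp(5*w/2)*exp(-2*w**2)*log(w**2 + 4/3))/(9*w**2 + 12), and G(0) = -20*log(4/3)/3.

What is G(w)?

G'(w) has the shape u'v + uv' for u = -20*exp(-2*w**2 + 5*w/2)/3 and v = log(w**2 + 4/3) — it is the derivative of the product u*v.
A general antiderivative is -20*exp(-2*w**2 + 5*w/2)*log(w**2 + 4/3)/3 + C.
The condition gives C = -20*log(4/3)/3 - (-20*log(4/3)/3) = 0.
So G(w) = -20*exp(5*w/2)*exp(-2*w**2)*log(w**2 + 4/3)/3.
Check: d/dw[-20*exp(5*w/2)*exp(-2*w**2)*log(w**2 + 4/3)/3] = (240*w**3*exp(5*w/2)*log(w**2 + 4/3) - 150*w**2*exp(5*w/2)*log(w**2 + 4/3) + 320*w*exp(5*w/2)*log(w**2 + 4/3) - 120*w*exp(5*w/2) - 200*exp(5*w/2)*log(w**2 + 4/3))/(9*w**2*exp(2*w**2) + 12*exp(2*w**2)), which equals G'(w).

G(w) = -20*exp(5*w/2)*exp(-2*w**2)*log(w**2 + 4/3)/3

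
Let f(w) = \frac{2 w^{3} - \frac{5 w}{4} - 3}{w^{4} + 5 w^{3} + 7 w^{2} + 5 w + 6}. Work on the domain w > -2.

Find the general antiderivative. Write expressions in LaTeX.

Factor the denominator (4 \left(w + 2\right) \left(w + 3\right) \left(w^{2} + 1\right)) and decompose: f = - \frac{w + 25}{40 \left(w^{2} + 1\right)} + \frac{213}{40 \left(w + 3\right)} - \frac{33}{10 \left(w + 2\right)}; each piece integrates to a log, atan, or power term.
Check: d/dw[\frac{- 264 \log{\left(w + 2 \right)} + 426 \log{\left(w + 3 \right)} - \log{\left(w^{2} + 1 \right)} - 50 \operatorname{atan}{\left(w \right)}}{80}] = \frac{8 w^{3} - 5 w - 12}{4 w^{4} + 20 w^{3} + 28 w^{2} + 20 w + 24}, which equals f(w).

F(w) = \frac{- 264 \log{\left(w + 2 \right)} + 426 \log{\left(w + 3 \right)} - \log{\left(w^{2} + 1 \right)} - 50 \operatorname{atan}{\left(w \right)}}{80} + C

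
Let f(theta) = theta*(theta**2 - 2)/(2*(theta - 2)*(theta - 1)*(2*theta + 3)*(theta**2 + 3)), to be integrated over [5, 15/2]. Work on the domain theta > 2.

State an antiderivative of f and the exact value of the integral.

The denominator factors as 2*(theta - 2)*(theta - 1)*(2*theta + 3)*(theta**2 + 3); partial fractions split f into directly integrable pieces: -5*(5*theta - 11)/(392*(theta**2 + 3)) - 1/(245*(2*theta + 3)) + 1/(40*(theta - 1)) + 2/(49*(theta - 2)).
F(theta) = 2*log(theta - 2)/49 + log(theta - 1)/40 - log(theta + 3/2)/490 - 25*log(theta**2 + 3)/784 + 55*sqrt(3)*atan(sqrt(3)*theta/3)/1176 is an antiderivative of f.
Check: d/dtheta[2*log(theta - 2)/49 + log(theta - 1)/40 - log(theta + 3/2)/490 - 25*log(theta**2 + 3)/784 + 55*sqrt(3)*atan(sqrt(3)*theta/3)/1176] = (theta**3 - 2*theta)/(4*theta**5 - 6*theta**4 + 2*theta**3 - 6*theta**2 - 30*theta + 36), which equals f(theta).
F(15/2) = -25*log(237/4)/784 - log(9)/490 + log(13/2)/40 + 2*log(11/2)/49 + 55*sqrt(3)*atan(5*sqrt(3)/2)/1176; F(5) = -25*log(28)/784 - log(13/2)/490 + log(4)/40 + 2*log(3)/49 + 55*sqrt(3)*atan(5*sqrt(3)/3)/1176.
Integral = F(15/2) - F(5) = -25*log(237/4)/784 - 55*sqrt(3)*atan(5*sqrt(3)/3)/1176 - 2*log(3)/49 - log(4)/40 - log(9)/490 + 53*log(13/2)/1960 + 2*log(11/2)/49 + 25*log(28)/784 + 55*sqrt(3)*atan(5*sqrt(3)/2)/1176.

Antiderivative: F(theta) = 2*log(theta - 2)/49 + log(theta - 1)/40 - log(theta + 3/2)/490 - 25*log(theta**2 + 3)/784 + 55*sqrt(3)*atan(sqrt(3)*theta/3)/1176; value = -25*log(237/4)/784 - 55*sqrt(3)*atan(5*sqrt(3)/3)/1176 - 2*log(3)/49 - log(4)/40 - log(9)/490 + 53*log(13/2)/1960 + 2*log(11/2)/49 + 25*log(28)/784 + 55*sqrt(3)*atan(5*sqrt(3)/2)/1176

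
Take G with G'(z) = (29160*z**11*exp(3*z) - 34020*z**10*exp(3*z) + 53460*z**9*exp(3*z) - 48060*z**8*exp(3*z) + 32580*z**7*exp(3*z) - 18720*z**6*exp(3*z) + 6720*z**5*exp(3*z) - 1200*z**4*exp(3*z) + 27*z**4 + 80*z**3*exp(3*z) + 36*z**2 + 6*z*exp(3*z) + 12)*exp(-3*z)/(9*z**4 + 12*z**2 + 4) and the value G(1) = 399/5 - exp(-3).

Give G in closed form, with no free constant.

G(z) = 5*(3*z**2 - z)**4 - exp(-3*z) - 2/(3*(2*z**2 + 4/3))

The proposed G(z) is checked by its d/dz: the result must match the given G'(z).
A general antiderivative is 5*(3*z**2 - z)**4 - exp(-3*z) - 2/(3*(2*z**2 + 4/3)) + C.
The condition gives C = 399/5 - exp(-3) - (399/5 - exp(-3)) = 0.
So G(z) = 5*(3*z**2 - z)**4 - exp(-3*z) - 2/(3*(2*z**2 + 4/3)).
Check: d/dz[5*(3*z**2 - z)**4 - exp(-3*z) - 2/(3*(2*z**2 + 4/3))] = (29160*z**11*exp(3*z) - 34020*z**10*exp(3*z) + 53460*z**9*exp(3*z) - 48060*z**8*exp(3*z) + 32580*z**7*exp(3*z) - 18720*z**6*exp(3*z) + 6720*z**5*exp(3*z) - 1200*z**4*exp(3*z) + 27*z**4 + 80*z**3*exp(3*z) + 36*z**2 + 6*z*exp(3*z) + 12)/(9*z**4*exp(3*z) + 12*z**2*exp(3*z) + 4*exp(3*z)), which equals G'(z).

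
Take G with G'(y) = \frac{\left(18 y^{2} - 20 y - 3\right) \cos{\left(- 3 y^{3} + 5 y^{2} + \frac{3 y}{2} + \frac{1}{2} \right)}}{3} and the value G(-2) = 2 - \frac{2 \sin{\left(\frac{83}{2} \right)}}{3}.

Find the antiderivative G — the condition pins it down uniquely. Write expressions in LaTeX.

G(y) = 2 - \frac{2 \sin{\left(- 3 y^{3} + 5 y^{2} + \frac{3 y}{2} + \frac{1}{2} \right)}}{3}

G'(y) matches the chain-rule pattern g'(h)*h' with inner function h(y) = - 3 y^{3} + 5 y^{2} + \frac{3 y}{2} + \frac{1}{2}; substituting u = h(y) collapses the integral.
A general antiderivative is - \frac{2 \sin{\left(- 3 y^{3} + 5 y^{2} + \frac{3 y}{2} + \frac{1}{2} \right)}}{3} + C.
The condition gives C = 2 - \frac{2 \sin{\left(\frac{83}{2} \right)}}{3} - (- \frac{2 \sin{\left(\frac{83}{2} \right)}}{3}) = 2.
So G(y) = 2 - \frac{2 \sin{\left(- 3 y^{3} + 5 y^{2} + \frac{3 y}{2} + \frac{1}{2} \right)}}{3}.
Check: d/dy[2 - \frac{2 \sin{\left(- 3 y^{3} + 5 y^{2} + \frac{3 y}{2} + \frac{1}{2} \right)}}{3}] = 6 y^{2} \cos{\left(- 3 y^{3} + 5 y^{2} + \frac{3 y}{2} + \frac{1}{2} \right)} - \frac{20 y \cos{\left(- 3 y^{3} + 5 y^{2} + \frac{3 y}{2} + \frac{1}{2} \right)}}{3} - \cos{\left(- 3 y^{3} + 5 y^{2} + \frac{3 y}{2} + \frac{1}{2} \right)}, which equals G'(y).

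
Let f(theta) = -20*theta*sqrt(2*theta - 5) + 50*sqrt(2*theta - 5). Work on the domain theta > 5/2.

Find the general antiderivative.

The integrand splits into summands that can be handled one at a time.
Check: d/dtheta[-2*(2*theta - 5)**(5/2)] = -20*theta*sqrt(2*theta - 5) + 50*sqrt(2*theta - 5) = f(theta).

F(theta) = -2*(2*theta - 5)**(5/2) + C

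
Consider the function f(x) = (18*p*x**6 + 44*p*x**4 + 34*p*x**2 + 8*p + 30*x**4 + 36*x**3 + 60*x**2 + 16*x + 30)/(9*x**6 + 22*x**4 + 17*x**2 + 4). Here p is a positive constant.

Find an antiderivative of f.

An antiderivative is F(x) = (2*p*x**3 + 2*p*x + 5*x**2*atan(3*x/2) + 5*atan(3*x/2) - 2)/(x**2 + 1).

Differentiate the proposed F(x) back; it has to land on f(x) exactly.
Check: d/dx[(2*p*x**3 + 2*p*x + 5*x**2*atan(3*x/2) + 5*atan(3*x/2) - 2)/(x**2 + 1)] = (18*p*x**6 + 44*p*x**4 + 34*p*x**2 + 8*p + 30*x**4 + 36*x**3 + 60*x**2 + 16*x + 30)/(9*x**6 + 22*x**4 + 17*x**2 + 4) = f(x).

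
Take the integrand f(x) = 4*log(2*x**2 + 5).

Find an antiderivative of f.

An antiderivative is F(x) = 4*(x*log(2*x**2 + 5) - 2*x + sqrt(10)*atan(sqrt(10)*x/5)).

A candidate is checked by its d/dx: the result must match f(x).
Check: d/dx[4*(x*log(2*x**2 + 5) - 2*x + sqrt(10)*atan(sqrt(10)*x/5))] = 4*log(2*x**2 + 5) = f(x).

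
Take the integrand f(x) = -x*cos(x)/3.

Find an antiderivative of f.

An antiderivative is F(x) = -x*sin(x)/3 - cos(x)/3.

Any candidate F(x) must reproduce f(x) exactly when differentiated.
Check: d/dx[-x*sin(x)/3 - cos(x)/3] = -x*cos(x)/3 = f(x).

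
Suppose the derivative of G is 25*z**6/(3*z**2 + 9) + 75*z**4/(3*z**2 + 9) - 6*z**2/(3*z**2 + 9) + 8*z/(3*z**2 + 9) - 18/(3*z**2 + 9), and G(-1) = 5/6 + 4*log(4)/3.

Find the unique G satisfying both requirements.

The integrand splits into summands that can be handled one at a time.
A general antiderivative is 5*z**5/3 - 2*z + 4*log(z**2 + 3)/3 + C.
The condition gives C = 5/6 + 4*log(4)/3 - (1/3 + 4*log(4)/3) = 1/2.
So G(z) = 5*z**5/3 - 2*z + 4*log(z**2 + 3)/3 + 1/2.
Check: d/dz[5*z**5/3 - 2*z + 4*log(z**2 + 3)/3 + 1/2] = (25*z**6 + 75*z**4 - 6*z**2 + 8*z - 18)/(3*z**2 + 9), which equals G'(z).

G(z) = 5*z**5/3 - 2*z + 4*log(z**2 + 3)/3 + 1/2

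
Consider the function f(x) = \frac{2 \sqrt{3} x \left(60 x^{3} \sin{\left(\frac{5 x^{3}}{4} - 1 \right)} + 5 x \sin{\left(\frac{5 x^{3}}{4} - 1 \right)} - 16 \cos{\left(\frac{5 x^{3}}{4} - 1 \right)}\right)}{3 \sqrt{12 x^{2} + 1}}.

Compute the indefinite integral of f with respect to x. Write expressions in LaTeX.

Recognize the product-rule pattern: f = u'v + uv' with u = - \frac{8 \sqrt{4 x^{2} + \frac{1}{3}}}{3}, v = \cos{\left(\frac{5 x^{3}}{4} - 1 \right)}, so integration by parts undoes it.
Check: d/dx[- \frac{8 \sqrt{4 x^{2} + \frac{1}{3}} \cos{\left(\frac{5 x^{3}}{4} - 1 \right)}}{3}] = \frac{\sqrt{3} \left(120 x^{4} \sin{\left(\frac{5 x^{3}}{4} - 1 \right)} + 10 x^{2} \sin{\left(\frac{5 x^{3}}{4} - 1 \right)} - 32 x \cos{\left(\frac{5 x^{3}}{4} - 1 \right)}\right)}{3 \sqrt{12 x^{2} + 1}}, which equals f(x).

F(x) = - \frac{8 \sqrt{4 x^{2} + \frac{1}{3}} \cos{\left(\frac{5 x^{3}}{4} - 1 \right)}}{3} + C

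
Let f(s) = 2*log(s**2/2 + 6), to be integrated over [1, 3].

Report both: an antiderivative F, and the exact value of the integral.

An antiderivative F(s) passes only if d/ds[F] lands on f(s) exactly.
F(s) = 2*s*log(s**2/2 + 6) - 4*s + 8*sqrt(3)*atan(sqrt(3)*s/6) is an antiderivative of f.
Check: d/ds[2*s*log(s**2/2 + 6) - 4*s + 8*sqrt(3)*atan(sqrt(3)*s/6)] = 2*log(s**2/2 + 6) = f(s).
F(3) = -12 + 8*sqrt(3)*atan(sqrt(3)/2) + 6*log(21/2); F(1) = -4 + 2*log(13/2) + 8*sqrt(3)*atan(sqrt(3)/6).
Integral = F(3) - F(1) = -8 - 8*sqrt(3)*atan(sqrt(3)/6) - 2*log(13/2) + 8*sqrt(3)*atan(sqrt(3)/2) + 6*log(21/2).

Antiderivative: F(s) = 2*s*log(s**2/2 + 6) - 4*s + 8*sqrt(3)*atan(sqrt(3)*s/6); value = -8 - 8*sqrt(3)*atan(sqrt(3)/6) - 2*log(13/2) + 8*sqrt(3)*atan(sqrt(3)/2) + 6*log(21/2)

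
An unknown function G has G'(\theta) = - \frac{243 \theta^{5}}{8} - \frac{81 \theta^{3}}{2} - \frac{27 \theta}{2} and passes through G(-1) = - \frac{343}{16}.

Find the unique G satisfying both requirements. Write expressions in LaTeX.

The substitution u = - \frac{3 \theta^{2}}{2} - 1 works: G'(\theta) is exactly (dG/du)*(du/d\theta) for that inner function.
A general antiderivative is \frac{3 \left(- \frac{3 \theta^{2}}{2} - 1\right)^{3}}{2} + C.
The condition gives C = - \frac{343}{16} - (- \frac{375}{16}) = 2.
So G(\theta) = - \frac{81 \theta^{6}}{16} - \frac{81 \theta^{4}}{8} - \frac{27 \theta^{2}}{4} + \frac{1}{2}.
Check: d/d\theta[- \frac{81 \theta^{6}}{16} - \frac{81 \theta^{4}}{8} - \frac{27 \theta^{2}}{4} + \frac{1}{2}] = - \frac{243 \theta^{5}}{8} - \frac{81 \theta^{3}}{2} - \frac{27 \theta}{2} = G'(\theta).

G(\theta) = - \frac{81 \theta^{6}}{16} - \frac{81 \theta^{4}}{8} - \frac{27 \theta^{2}}{4} + \frac{1}{2}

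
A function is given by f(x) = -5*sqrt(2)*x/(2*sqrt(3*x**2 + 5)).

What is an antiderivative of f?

The substitution u = 3*x**2/2 + 5/2 works: f is exactly (dF/du)*(du/dx) for that inner function.
Check: d/dx[-5*sqrt(2)*sqrt(3*x**2 + 5)/6] = -5*sqrt(2)*x/(2*sqrt(3*x**2 + 5)) = f(x).

An antiderivative is F(x) = -5*sqrt(2)*sqrt(3*x**2 + 5)/6.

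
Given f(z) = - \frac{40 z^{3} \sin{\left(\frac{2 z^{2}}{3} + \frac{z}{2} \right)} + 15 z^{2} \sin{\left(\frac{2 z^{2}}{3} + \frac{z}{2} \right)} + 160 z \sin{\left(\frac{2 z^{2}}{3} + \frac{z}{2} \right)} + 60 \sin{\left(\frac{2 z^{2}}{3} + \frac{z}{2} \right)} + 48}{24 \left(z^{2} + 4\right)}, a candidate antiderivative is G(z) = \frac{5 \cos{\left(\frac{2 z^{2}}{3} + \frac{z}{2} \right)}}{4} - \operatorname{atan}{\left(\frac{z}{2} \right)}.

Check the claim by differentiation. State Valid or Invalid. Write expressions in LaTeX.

d/dz[G] = \frac{- 40 z^{3} \sin{\left(\frac{2 z^{2}}{3} + \frac{z}{2} \right)} - 15 z^{2} \sin{\left(\frac{2 z^{2}}{3} + \frac{z}{2} \right)} - 160 z \sin{\left(\frac{2 z^{2}}{3} + \frac{z}{2} \right)} - 60 \sin{\left(\frac{2 z^{2}}{3} + \frac{z}{2} \right)} - 48}{24 z^{2} + 96}
This equals f(z) exactly, so the claim holds.

Valid - differentiating G returns exactly f.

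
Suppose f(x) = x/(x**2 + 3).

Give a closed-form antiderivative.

An antiderivative is F(x) = log(x**2 + 3)/2.

The substitution u = x**2 + 3 works: f is exactly (dF/du)*(du/dx) for that inner function.
Check: d/dx[log(x**2 + 3)/2] = x/(x**2 + 3) = f(x).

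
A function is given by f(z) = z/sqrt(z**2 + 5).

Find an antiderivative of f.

An antiderivative is F(z) = sqrt(z**2 + 5).

f matches the chain-rule pattern g'(h)*h' with inner function h(z) = z**2 + 5; substituting u = h(z) collapses the integral.
Check: d/dz[sqrt(z**2 + 5)] = z/sqrt(z**2 + 5) = f(z).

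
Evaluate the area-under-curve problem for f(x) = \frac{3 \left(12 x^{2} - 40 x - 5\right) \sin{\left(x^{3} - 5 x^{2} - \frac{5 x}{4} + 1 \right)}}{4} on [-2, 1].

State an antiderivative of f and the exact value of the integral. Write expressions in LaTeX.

f matches the chain-rule pattern g'(h)*h' with inner function h(x) = x^{3} - 5 x^{2} - \frac{5 x}{4} + 1; substituting u = h(x) collapses the integral.
F(x) = - 3 \cos{\left(x^{3} - 5 x^{2} - \frac{5 x}{4} + 1 \right)} is an antiderivative of f.
Check: d/dx[- 3 \cos{\left(x^{3} - 5 x^{2} - \frac{5 x}{4} + 1 \right)}] = 9 x^{2} \sin{\left(x^{3} - 5 x^{2} - \frac{5 x}{4} + 1 \right)} - 30 x \sin{\left(x^{3} - 5 x^{2} - \frac{5 x}{4} + 1 \right)} - \frac{15 \sin{\left(x^{3} - 5 x^{2} - \frac{5 x}{4} + 1 \right)}}{4}, which equals f(x).
F(1) = - 3 \cos{\left(\frac{17}{4} \right)}; F(-2) = - 3 \cos{\left(\frac{49}{2} \right)}.
Integral = F(1) - F(-2) = - 3 \cos{\left(\frac{17}{4} \right)} + 3 \cos{\left(\frac{49}{2} \right)}.

Antiderivative: F(x) = - 3 \cos{\left(x^{3} - 5 x^{2} - \frac{5 x}{4} + 1 \right)}; value = - 3 \cos{\left(\frac{17}{4} \right)} + 3 \cos{\left(\frac{49}{2} \right)}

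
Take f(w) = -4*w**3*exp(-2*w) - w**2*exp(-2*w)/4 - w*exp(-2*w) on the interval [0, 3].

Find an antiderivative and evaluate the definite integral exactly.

Antiderivative: F(w) = (32*w**3 + 50*w**2 + 58*w + 29)*exp(-2*w)/16; value = -29/16 + 1517*exp(-6)/16

f has the shape u'v + uv' for u = 2*w**3 + 25*w**2/8 + 29*w/8 + 29/16 and v = exp(-2*w) — it is the derivative of the product u*v.
F(w) = (32*w**3 + 50*w**2 + 58*w + 29)*exp(-2*w)/16 is an antiderivative of f.
Check: d/dw[(32*w**3 + 50*w**2 + 58*w + 29)*exp(-2*w)/16] = (-16*w**3 - w**2 - 4*w)*exp(-2*w)/4, which equals f(w).
F(3) = 1517*exp(-6)/16; F(0) = 29/16.
Integral = F(3) - F(0) = -29/16 + 1517*exp(-6)/16.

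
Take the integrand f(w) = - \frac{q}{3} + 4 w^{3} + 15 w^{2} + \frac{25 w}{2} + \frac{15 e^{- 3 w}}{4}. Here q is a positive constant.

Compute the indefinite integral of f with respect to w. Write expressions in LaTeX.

F(w) = - \frac{\left(4 q w e^{3 w} - 12 w^{4} e^{3 w} - 60 w^{3} e^{3 w} - 75 w^{2} e^{3 w} + 15\right) e^{- 3 w}}{12} + C

The integrand splits into summands that can be handled one at a time.
Check: d/dw[- \frac{\left(4 q w e^{3 w} - 12 w^{4} e^{3 w} - 60 w^{3} e^{3 w} - 75 w^{2} e^{3 w} + 15\right) e^{- 3 w}}{12}] = \frac{\left(- 4 q e^{3 w} + 48 w^{3} e^{3 w} + 180 w^{2} e^{3 w} + 150 w e^{3 w} + 45\right) e^{- 3 w}}{12}, which equals f(w).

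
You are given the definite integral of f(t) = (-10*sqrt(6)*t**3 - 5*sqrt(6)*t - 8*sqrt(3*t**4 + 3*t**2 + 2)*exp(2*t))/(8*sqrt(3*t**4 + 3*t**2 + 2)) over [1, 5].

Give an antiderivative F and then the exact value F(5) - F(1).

For F(t) to be correct the identity F'(t) - f(t) = 0 must hold.
F(t) = -(5*sqrt(6)*sqrt(3*t**4 + 3*t**2 + 2) + 12*exp(2*t))/24 is an antiderivative of f.
Check: d/dt[-(5*sqrt(6)*sqrt(3*t**4 + 3*t**2 + 2) + 12*exp(2*t))/24] = (-10*sqrt(6)*t**3 - 5*sqrt(6)*t - 8*sqrt(3*t**4 + 3*t**2 + 2)*exp(2*t))/(8*sqrt(3*t**4 + 3*t**2 + 2)) = f(t).
F(5) = -exp(10)/2 - 5*sqrt(183)/3; F(1) = -exp(2)/2 - 5*sqrt(3)/6.
Integral = F(5) - F(1) = -exp(10)/2 - 5*sqrt(183)/3 + 5*sqrt(3)/6 + exp(2)/2.

Antiderivative: F(t) = -(5*sqrt(6)*sqrt(3*t**4 + 3*t**2 + 2) + 12*exp(2*t))/24; value = -exp(10)/2 - 5*sqrt(183)/3 + 5*sqrt(3)/6 + exp(2)/2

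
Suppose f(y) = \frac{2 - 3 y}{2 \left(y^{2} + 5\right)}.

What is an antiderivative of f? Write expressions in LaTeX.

An antiderivative is F(y) = - \frac{3 \log{\left(y^{2} + 5 \right)}}{4} + \frac{\sqrt{5} \operatorname{atan}{\left(\frac{\sqrt{5} y}{5} \right)}}{5}.

A first test for any F(y): its y-derivative must equal f(y) identically.
Check: d/dy[- \frac{3 \log{\left(y^{2} + 5 \right)}}{4} + \frac{\sqrt{5} \operatorname{atan}{\left(\frac{\sqrt{5} y}{5} \right)}}{5}] = \frac{2 - 3 y}{2 y^{2} + 10}, which equals f(y).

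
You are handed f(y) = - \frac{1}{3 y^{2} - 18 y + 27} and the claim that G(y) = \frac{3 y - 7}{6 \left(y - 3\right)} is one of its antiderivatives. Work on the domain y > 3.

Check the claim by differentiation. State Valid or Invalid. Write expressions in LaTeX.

Valid - the claim checks out under differentiation.

d/dy[G] = - \frac{1}{3 y^{2} - 18 y + 27}
This equals f(y) exactly, so the claim holds.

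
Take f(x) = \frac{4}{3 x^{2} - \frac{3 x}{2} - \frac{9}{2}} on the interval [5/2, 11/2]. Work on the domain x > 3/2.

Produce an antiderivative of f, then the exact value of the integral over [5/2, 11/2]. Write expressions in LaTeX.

Antiderivative: F(x) = - \frac{8 \left(- \log{\left(x - \frac{3}{2} \right)} + \log{\left(x + 1 \right)}\right)}{15}; value = - \frac{8 \log{\left(\frac{13}{2} \right)}}{15} + \frac{8 \log{\left(\frac{7}{2} \right)}}{15} + \frac{8 \log{\left(4 \right)}}{15}

The denominator factors as 3 \left(x + 1\right) \left(2 x - 3\right); partial fractions split f into directly integrable pieces: \frac{16}{15 \left(2 x - 3\right)} - \frac{8}{15 \left(x + 1\right)}.
F(x) = - \frac{8 \left(- \log{\left(x - \frac{3}{2} \right)} + \log{\left(x + 1 \right)}\right)}{15} is an antiderivative of f.
Check: d/dx[- \frac{8 \left(- \log{\left(x - \frac{3}{2} \right)} + \log{\left(x + 1 \right)}\right)}{15}] = \frac{8}{6 x^{2} - 3 x - 9}, which equals f(x).
F(11/2) = - \frac{8 \log{\left(\frac{13}{2} \right)}}{15} + \frac{8 \log{\left(4 \right)}}{15}; F(5/2) = - \frac{8 \log{\left(\frac{7}{2} \right)}}{15}.
Integral = F(11/2) - F(5/2) = - \frac{8 \log{\left(\frac{13}{2} \right)}}{15} + \frac{8 \log{\left(\frac{7}{2} \right)}}{15} + \frac{8 \log{\left(4 \right)}}{15}.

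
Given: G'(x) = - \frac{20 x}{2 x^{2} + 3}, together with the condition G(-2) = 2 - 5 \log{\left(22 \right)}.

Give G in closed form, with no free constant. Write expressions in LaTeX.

The substitution u = 4 x^{2} + 6 works: G'(x) is exactly (dG/du)*(du/dx) for that inner function.
A general antiderivative is - 5 \log{\left(4 x^{2} + 6 \right)} + C.
The condition gives C = 2 - 5 \log{\left(22 \right)} - (- 5 \log{\left(22 \right)}) = 2.
So G(x) = 2 - 5 \log{\left(4 x^{2} + 6 \right)}.
Check: d/dx[2 - 5 \log{\left(4 x^{2} + 6 \right)}] = - \frac{20 x}{2 x^{2} + 3} = G'(x).

G(x) = 2 - 5 \log{\left(4 x^{2} + 6 \right)}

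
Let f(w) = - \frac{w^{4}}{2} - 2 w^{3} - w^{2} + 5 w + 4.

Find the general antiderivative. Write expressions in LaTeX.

The integrand splits into summands that can be handled one at a time.
Check: d/dw[- \frac{w^{5}}{10} - \frac{w^{4}}{2} - \frac{w^{3}}{3} + \frac{5 w^{2}}{2} + 4 w] = - \frac{w^{4}}{2} - 2 w^{3} - w^{2} + 5 w + 4 = f(w).

F(w) = - \frac{w^{5}}{10} - \frac{w^{4}}{2} - \frac{w^{3}}{3} + \frac{5 w^{2}}{2} + 4 w + C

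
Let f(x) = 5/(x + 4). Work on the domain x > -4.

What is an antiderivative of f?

Whatever form F(x) takes, F'(x) = f(x) is non-negotiable.
Check: d/dx[5*log(x + 4)] = 5/(x + 4) = f(x).

An antiderivative is F(x) = 5*log(x + 4).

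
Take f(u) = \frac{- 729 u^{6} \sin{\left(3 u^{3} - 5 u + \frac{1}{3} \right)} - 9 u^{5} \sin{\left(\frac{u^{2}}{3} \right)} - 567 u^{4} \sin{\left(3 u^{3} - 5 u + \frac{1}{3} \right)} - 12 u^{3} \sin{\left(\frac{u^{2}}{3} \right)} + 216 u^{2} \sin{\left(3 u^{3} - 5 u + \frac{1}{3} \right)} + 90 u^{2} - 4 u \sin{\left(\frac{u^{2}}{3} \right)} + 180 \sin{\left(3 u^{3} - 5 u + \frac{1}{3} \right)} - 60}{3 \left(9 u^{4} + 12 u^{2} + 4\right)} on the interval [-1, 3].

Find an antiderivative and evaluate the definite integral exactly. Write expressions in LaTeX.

A first test for any F(u): its u-derivative must equal f(u) identically.
F(u) = \frac{- 20 u + \left(3 u^{2} + 2\right) \cos{\left(\frac{u^{2}}{3} \right)} + 6 \left(3 u^{2} + 2\right) \cos{\left(3 u^{3} - 5 u + \frac{1}{3} \right)}}{2 \left(3 u^{2} + 2\right)} is an antiderivative of f.
Check: d/du[\frac{- 20 u + \left(3 u^{2} + 2\right) \cos{\left(\frac{u^{2}}{3} \right)} + 6 \left(3 u^{2} + 2\right) \cos{\left(3 u^{3} - 5 u + \frac{1}{3} \right)}}{2 \left(3 u^{2} + 2\right)}] = \frac{- 729 u^{6} \sin{\left(3 u^{3} - 5 u + \frac{1}{3} \right)} - 9 u^{5} \sin{\left(\frac{u^{2}}{3} \right)} - 567 u^{4} \sin{\left(3 u^{3} - 5 u + \frac{1}{3} \right)} - 12 u^{3} \sin{\left(\frac{u^{2}}{3} \right)} + 216 u^{2} \sin{\left(3 u^{3} - 5 u + \frac{1}{3} \right)} + 90 u^{2} - 4 u \sin{\left(\frac{u^{2}}{3} \right)} + 180 \sin{\left(3 u^{3} - 5 u + \frac{1}{3} \right)} - 60}{27 u^{4} + 36 u^{2} + 12}, which equals f(u).
F(3) = 3 \cos{\left(\frac{199}{3} \right)} - \frac{30}{29} + \frac{\cos{\left(3 \right)}}{2}; F(-1) = 3 \cos{\left(\frac{7}{3} \right)} + \frac{\cos{\left(\frac{1}{3} \right)}}{2} + 2.
Integral = F(3) - F(-1) = - \frac{88}{29} + 3 \cos{\left(\frac{199}{3} \right)} + \frac{\cos{\left(3 \right)}}{2} - \frac{\cos{\left(\frac{1}{3} \right)}}{2} - 3 \cos{\left(\frac{7}{3} \right)}.

Antiderivative: F(u) = \frac{- 20 u + \left(3 u^{2} + 2\right) \cos{\left(\frac{u^{2}}{3} \right)} + 6 \left(3 u^{2} + 2\right) \cos{\left(3 u^{3} - 5 u + \frac{1}{3} \right)}}{2 \left(3 u^{2} + 2\right)}; value = - \frac{88}{29} + 3 \cos{\left(\frac{199}{3} \right)} + \frac{\cos{\left(3 \right)}}{2} - \frac{\cos{\left(\frac{1}{3} \right)}}{2} - 3 \cos{\left(\frac{7}{3} \right)}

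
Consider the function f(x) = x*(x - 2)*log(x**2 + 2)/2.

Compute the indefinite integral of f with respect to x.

F(x) = x**3*log(x**2 + 2)/6 - x**3/9 - x**2*log(x**2 + 2)/2 + x**2/2 + 2*x/3 - log(x**2 + 2) - 2*sqrt(2)*atan(sqrt(2)*x/2)/3 + C

For F(x) to be correct the identity F'(x) - f(x) = 0 must hold.
Check: d/dx[x**3*log(x**2 + 2)/6 - x**3/9 - x**2*log(x**2 + 2)/2 + x**2/2 + 2*x/3 - log(x**2 + 2) - 2*sqrt(2)*atan(sqrt(2)*x/2)/3] = x**2*log(x**2 + 2)/2 - x*log(x**2 + 2), which equals f(x).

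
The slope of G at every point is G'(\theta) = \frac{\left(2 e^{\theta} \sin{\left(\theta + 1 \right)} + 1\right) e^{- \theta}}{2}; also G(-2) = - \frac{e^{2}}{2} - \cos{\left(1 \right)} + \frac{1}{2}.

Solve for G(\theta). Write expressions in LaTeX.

For G(\theta) to be correct, d/d\theta[G] must agree with the stated G'(\theta) identically.
A general antiderivative is - \cos{\left(\theta + 1 \right)} - \frac{e^{- \theta}}{2} + C.
The condition gives C = - \frac{e^{2}}{2} - \cos{\left(1 \right)} + \frac{1}{2} - (- \frac{e^{2}}{2} - \cos{\left(1 \right)}) = \frac{1}{2}.
So G(\theta) = - \frac{\left(2 e^{\theta} \cos{\left(\theta + 1 \right)} - e^{\theta} + 1\right) e^{- \theta}}{2}.
Check: d/d\theta[- \frac{\left(2 e^{\theta} \cos{\left(\theta + 1 \right)} - e^{\theta} + 1\right) e^{- \theta}}{2}] = \frac{\left(2 e^{\theta} \sin{\left(\theta + 1 \right)} + 1\right) e^{- \theta}}{2} = G'(\theta).

G(\theta) = - \frac{\left(2 e^{\theta} \cos{\left(\theta + 1 \right)} - e^{\theta} + 1\right) e^{- \theta}}{2}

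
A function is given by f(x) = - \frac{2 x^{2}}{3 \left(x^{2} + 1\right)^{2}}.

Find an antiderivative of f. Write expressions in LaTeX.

Since d/dx undoes antidifferentiation here, F'(x) = f(x) is required of F(x).
Check: d/dx[\frac{- x^{2} \operatorname{atan}{\left(x \right)} + x - \operatorname{atan}{\left(x \right)}}{3 x^{2} + 3}] = - \frac{2 x^{2}}{3 x^{4} + 6 x^{2} + 3}, which equals f(x).

An antiderivative is F(x) = \frac{- x^{2} \operatorname{atan}{\left(x \right)} + x - \operatorname{atan}{\left(x \right)}}{3 x^{2} + 3}.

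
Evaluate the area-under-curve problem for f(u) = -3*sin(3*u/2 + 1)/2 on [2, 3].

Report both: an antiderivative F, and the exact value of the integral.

Antiderivative: F(u) = cos(3*u/2 + 1); value = -cos(4) + cos(11/2)

A candidate is checked by its d/du: the result must match f(u).
F(u) = cos(3*u/2 + 1) is an antiderivative of f.
Check: d/du[cos(3*u/2 + 1)] = -3*sin(3*u/2 + 1)/2 = f(u).
F(3) = cos(11/2); F(2) = cos(4).
Integral = F(3) - F(2) = -cos(4) + cos(11/2).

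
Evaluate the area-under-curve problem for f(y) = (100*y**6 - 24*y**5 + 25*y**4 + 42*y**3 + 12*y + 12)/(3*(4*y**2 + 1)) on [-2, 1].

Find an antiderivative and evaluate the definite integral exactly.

Antiderivative: F(y) = 5*y**5/3 - y**4/2 + 2*y**2 + 2*atan(2*y); value = 2*atan(2) + 2*atan(4) + 113/2

Any candidate F(y) must reproduce f(y) exactly when differentiated.
F(y) = 5*y**5/3 - y**4/2 + 2*y**2 + 2*atan(2*y) is an antiderivative of f.
Check: d/dy[5*y**5/3 - y**4/2 + 2*y**2 + 2*atan(2*y)] = (100*y**6 - 24*y**5 + 25*y**4 + 42*y**3 + 12*y + 12)/(12*y**2 + 3), which equals f(y).
F(1) = 2*atan(2) + 19/6; F(-2) = -160/3 - 2*atan(4).
Integral = F(1) - F(-2) = 2*atan(2) + 2*atan(4) + 113/2.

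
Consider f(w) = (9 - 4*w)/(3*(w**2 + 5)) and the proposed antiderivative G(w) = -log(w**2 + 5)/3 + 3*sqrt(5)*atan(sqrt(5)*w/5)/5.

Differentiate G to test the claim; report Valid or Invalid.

Invalid: d/dw[G] - f = 2*w/(3*w**2 + 15), which is not 0.

d/dw[G] = (9 - 2*w)/(3*w**2 + 15)
d/dw[G] - f(w) = 2*w/(3*w**2 + 15) != 0.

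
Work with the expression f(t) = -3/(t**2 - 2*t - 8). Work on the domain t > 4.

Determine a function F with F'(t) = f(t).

The denominator factors as (t - 4)*(t + 2); partial fractions split f into directly integrable pieces: 1/(2*(t + 2)) - 1/(2*(t - 4)).
Check: d/dt[(-log(t - 4) + log(t + 2))/2] = -3/(t**2 - 2*t - 8) = f(t).

An antiderivative is F(t) = (-log(t - 4) + log(t + 2))/2.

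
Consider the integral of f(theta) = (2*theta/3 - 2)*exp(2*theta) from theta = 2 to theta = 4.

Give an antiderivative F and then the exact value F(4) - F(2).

Antiderivative: F(theta) = (2*theta - 7)*exp(2*theta)/6; value = exp(4)/2 + exp(8)/6

Recognize the product-rule pattern: f = u'v + uv' with u = theta/3 - 7/6, v = exp(2*theta), so integration by parts undoes it.
F(theta) = (2*theta - 7)*exp(2*theta)/6 is an antiderivative of f.
Check: d/dtheta[(2*theta - 7)*exp(2*theta)/6] = 2*theta*exp(2*theta)/3 - 2*exp(2*theta), which equals f(theta).
F(4) = exp(8)/6; F(2) = -exp(4)/2.
Integral = F(4) - F(2) = exp(4)/2 + exp(8)/6.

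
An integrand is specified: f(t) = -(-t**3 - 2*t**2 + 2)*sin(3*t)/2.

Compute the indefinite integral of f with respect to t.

F(t) = -t**3*cos(3*t)/6 + t**2*sin(3*t)/6 - t**2*cos(3*t)/3 + 2*t*sin(3*t)/9 + t*cos(3*t)/9 - sin(3*t)/27 + 11*cos(3*t)/27 + C

For F(t) to be correct the identity F'(t) - f(t) = 0 must hold.
Check: d/dt[-t**3*cos(3*t)/6 + t**2*sin(3*t)/6 - t**2*cos(3*t)/3 + 2*t*sin(3*t)/9 + t*cos(3*t)/9 - sin(3*t)/27 + 11*cos(3*t)/27] = t**3*sin(3*t)/2 + t**2*sin(3*t) - sin(3*t), which equals f(t).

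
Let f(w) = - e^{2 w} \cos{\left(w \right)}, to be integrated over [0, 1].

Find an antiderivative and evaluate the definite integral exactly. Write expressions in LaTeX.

Any candidate F(w) must reproduce f(w) exactly when differentiated.
F(w) = \frac{\left(- \sin{\left(w \right)} - 2 \cos{\left(w \right)}\right) e^{2 w}}{5} is an antiderivative of f.
Check: d/dw[\frac{\left(- \sin{\left(w \right)} - 2 \cos{\left(w \right)}\right) e^{2 w}}{5}] = - e^{2 w} \cos{\left(w \right)} = f(w).
F(1) = - \frac{2 e^{2} \cos{\left(1 \right)}}{5} - \frac{e^{2} \sin{\left(1 \right)}}{5}; F(0) = - \frac{2}{5}.
Integral = F(1) - F(0) = - \frac{2 e^{2} \cos{\left(1 \right)}}{5} - \frac{e^{2} \sin{\left(1 \right)}}{5} + \frac{2}{5}.

Antiderivative: F(w) = \frac{\left(- \sin{\left(w \right)} - 2 \cos{\left(w \right)}\right) e^{2 w}}{5}; value = - \frac{2 e^{2} \cos{\left(1 \right)}}{5} - \frac{e^{2} \sin{\left(1 \right)}}{5} + \frac{2}{5}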